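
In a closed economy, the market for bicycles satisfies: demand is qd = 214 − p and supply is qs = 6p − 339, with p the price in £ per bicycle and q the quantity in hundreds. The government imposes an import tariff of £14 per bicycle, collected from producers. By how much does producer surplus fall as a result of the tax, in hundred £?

Producer surplus falls by £258 hundred.

Without the tax, 214 − p = 6p − 339 gives 7p = 553, so p* = £79 and q* = 135.
With the tax collected from producers, supply shifts: qs = 6(p − 14) − 339.
New equilibrium: consumers pay £91, producers receive £77, q = 123. (Wedge: pb − ps = 14.)
ΔPS is the trapezoid between Q = 123 and Q = 135 of height £2: ½ · (135 + 123) · 2 = £258.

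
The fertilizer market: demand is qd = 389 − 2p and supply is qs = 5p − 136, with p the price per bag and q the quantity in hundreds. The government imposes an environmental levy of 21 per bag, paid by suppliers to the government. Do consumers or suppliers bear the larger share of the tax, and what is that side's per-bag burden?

Without the tax, 389 − 2p = 5p − 136 gives 7p = 525, so p* = 75 and q* = 239.
With the tax collected from suppliers, supply shifts: qs = 5(p − 21) − 136.
Solving gives q = 209 with consumers paying 90 and suppliers receiving 69 (the 21 wedge).
Per-bag burden: consumers 15, suppliers 6.
Consumers take the larger share because demand is less price-elastic here (demand slope 2 vs supply slope 5).
The less price-elastic side of the market bears the larger share of a per-unit tax.

Consumers bear the larger share: 15 per bag.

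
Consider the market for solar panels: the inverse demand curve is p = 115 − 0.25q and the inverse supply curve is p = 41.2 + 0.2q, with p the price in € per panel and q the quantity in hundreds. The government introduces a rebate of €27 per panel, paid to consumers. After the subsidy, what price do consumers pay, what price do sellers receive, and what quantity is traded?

Rewrite in direct form: qd = 460 − 4p and qs = 5p − 206.
Before the subsidy: set 460 − 4p = 5p − 206 → p* = €74, q* = 164.
With a per-unit subsidy paid to consumers, each effectively pays p − 27, so demand becomes qd = 460 − 4(p − 27).
New equilibrium: consumers pay €59, sellers receive €86, q = 224. (Wedge: pb − ps = −27.)

Consumers pay €59; sellers receive €86; quantity = 224.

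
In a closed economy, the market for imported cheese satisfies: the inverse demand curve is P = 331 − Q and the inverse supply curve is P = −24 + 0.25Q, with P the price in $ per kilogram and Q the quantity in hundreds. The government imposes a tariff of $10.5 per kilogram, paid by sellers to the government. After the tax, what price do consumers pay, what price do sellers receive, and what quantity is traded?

Inverting to Q(P) form: Qd = 331 − P; Qs = 4P + 96.
Without the tax, 331 − P = 4P + 96 gives 5P = 235, so P* = $47 and Q* = 284.
With the tax collected from sellers, supply shifts: Qs = 4(P − 10.5) + 96.
Solving gives Q = 275.6 with consumers paying $55.4 and sellers receiving $44.9 (the $10.5 wedge).
The less price-elastic side of the market bears the larger share of a per-unit tax.

Consumers pay $55.4; sellers receive $44.9; quantity = 275.6.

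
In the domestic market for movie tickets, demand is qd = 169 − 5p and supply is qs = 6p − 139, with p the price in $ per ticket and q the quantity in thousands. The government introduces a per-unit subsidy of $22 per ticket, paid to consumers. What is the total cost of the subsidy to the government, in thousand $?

Without the subsidy, 169 − 5p = 6p − 139 gives 11p = 308, so p* = $28 and q* = 29.
With a per-unit subsidy paid to consumers, each effectively pays p − 22, so demand becomes qd = 169 − 5(p − 22).
New equilibrium: consumers pay $16, producers receive $38, q = 89. (Wedge: pb − ps = −22.)
Outlay = t · Q = 22 · 89 = $1958.

Government outlay = $1958 thousand.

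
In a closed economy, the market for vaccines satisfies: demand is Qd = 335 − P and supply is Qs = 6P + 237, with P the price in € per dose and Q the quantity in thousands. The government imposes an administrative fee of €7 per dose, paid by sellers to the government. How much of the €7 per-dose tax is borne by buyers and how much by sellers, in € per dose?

Buyers bear €6 per dose; sellers bear €1 per dose.

Without the tax, 335 − P = 6P + 237 gives 7P = 98, so P* = €14 and Q* = 321.
With the tax collected from sellers, supply shifts: Qs = 6(P − 7) + 237.
Solving gives Q = 315 with buyers paying €20 and sellers receiving €13 (the €7 wedge).
Burden on buyers: €6; on sellers: €1. (They sum to €7.)
The less price-elastic side of the market bears the larger share of a per-unit tax.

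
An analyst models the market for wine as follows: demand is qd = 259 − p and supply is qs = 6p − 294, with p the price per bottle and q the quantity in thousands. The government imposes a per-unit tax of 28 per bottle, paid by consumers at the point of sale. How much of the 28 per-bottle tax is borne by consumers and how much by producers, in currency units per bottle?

Consumers bear 24 per bottle; producers bear 4 per bottle.

Without the tax, 259 − p = 6p − 294 gives 7p = 553, so p* = 79 and q* = 180.
With the tax collected from consumers, demand (in seller-price terms) shifts: qd = 259 − (p + 28).
Solving gives q = 156 with consumers paying 103 and producers receiving 75 (the 28 wedge).
Burden on consumers: 24; on producers: 4. (They sum to 28.)
The less price-elastic side of the market bears the larger share of a per-unit tax.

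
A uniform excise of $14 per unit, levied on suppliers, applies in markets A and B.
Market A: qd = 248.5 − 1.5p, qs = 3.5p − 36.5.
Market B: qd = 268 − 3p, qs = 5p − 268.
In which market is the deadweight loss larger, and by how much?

Market A: pre-tax p* = $57, q* = 163; post-tax q = 148.3; deadweight loss = $102.9.
Market B: pre-tax p* = $67, q* = 67; post-tax q = 40.75; deadweight loss = $183.75.
Difference: $102.9 vs $183.75 → market B is larger by $80.85.

Market B, by $80.85.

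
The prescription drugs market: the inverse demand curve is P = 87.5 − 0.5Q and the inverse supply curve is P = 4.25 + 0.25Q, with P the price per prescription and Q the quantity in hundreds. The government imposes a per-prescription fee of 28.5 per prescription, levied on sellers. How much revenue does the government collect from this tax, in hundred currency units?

Tax revenue = 2080.5 hundred.

Inverting to Q(P) form: Qd = 175 − 2P; Qs = 4P − 17.
Without the tax, 175 − 2P = 4P − 17 gives 6P = 192, so P* = 32 and Q* = 111.
With the tax collected from sellers, supply shifts: Qs = 4(P − 28.5) − 17.
New equilibrium: consumers pay 51, sellers receive 22.5, Q = 73. (Wedge: Pb − Ps = 28.5.)
Revenue = t · Q = 28.5 · 73 = 2080.5.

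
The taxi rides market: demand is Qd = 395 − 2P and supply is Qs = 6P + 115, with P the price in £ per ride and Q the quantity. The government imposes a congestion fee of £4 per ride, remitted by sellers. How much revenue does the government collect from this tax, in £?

Tax revenue = £1276.

Without the tax, 395 − 2P = 6P + 115 gives 8P = 280, so P* = £35 and Q* = 325.
With the tax collected from sellers, supply shifts: Qs = 6(P − 4) + 115.
Solving gives Q = 319 with buyers paying £38 and sellers receiving £34 (the £4 wedge).
Revenue = t · Q = 4 · 319 = £1276.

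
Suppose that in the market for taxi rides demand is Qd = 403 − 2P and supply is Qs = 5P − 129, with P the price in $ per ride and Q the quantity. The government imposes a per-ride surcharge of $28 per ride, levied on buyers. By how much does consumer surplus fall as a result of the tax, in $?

Before the tax: set 403 − 2P = 5P − 129 → P* = $76, Q* = 251.
With the tax collected from buyers, demand (in seller-price terms) shifts: Qd = 403 − 2(P + 28).
New equilibrium: buyers pay $96, suppliers receive $68, Q = 211. (Wedge: Pb − Ps = 28.)
ΔCS is the trapezoid between Q = 211 and Q = 251 of height $20: ½ · (251 + 211) · 20 = $4620.

Consumer surplus falls by $4620.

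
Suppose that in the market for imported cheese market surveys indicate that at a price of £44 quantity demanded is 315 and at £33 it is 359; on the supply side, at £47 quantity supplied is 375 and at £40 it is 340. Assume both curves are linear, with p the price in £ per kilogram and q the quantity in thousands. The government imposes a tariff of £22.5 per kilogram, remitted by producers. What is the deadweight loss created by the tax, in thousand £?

Demand slope: (359 − 315)/(33 − 44) = -4, so qd = 491 − 4p.
Supply slope: (340 − 375)/(40 − 47) = 5, so qs = 5p + 140.
Without the tax, 491 − 4p = 5p + 140 gives 9p = 351, so p* = £39 and q* = 335.
With the tax collected from producers, supply shifts: qs = 5(p − 22.5) + 140.
Solving gives q = 285 with buyers paying £51.5 and producers receiving £29 (the £22.5 wedge).
Quantity falls by |ΔQ| = |335 − 285| = 50.
DWL = ½ · t · |ΔQ| = ½ · 22.5 · 50 = £562.5.

Deadweight loss = £562.5 thousand.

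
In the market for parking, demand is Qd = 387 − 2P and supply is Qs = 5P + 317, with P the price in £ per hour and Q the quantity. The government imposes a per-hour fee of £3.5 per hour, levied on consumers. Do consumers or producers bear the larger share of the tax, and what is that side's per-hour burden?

Without the tax, 387 − 2P = 5P + 317 gives 7P = 70, so P* = £10 and Q* = 367.
With the tax collected from consumers, demand (in seller-price terms) shifts: Qd = 387 − 2(P + 3.5).
Solving gives Q = 362 with consumers paying £12.5 and producers receiving £9 (the £3.5 wedge).
Per-hour burden: consumers £2.5, producers £1.
Consumers take the larger share because demand is less price-elastic here (demand slope 2 vs supply slope 5).

Consumers bear the larger share: £2.5 per hour.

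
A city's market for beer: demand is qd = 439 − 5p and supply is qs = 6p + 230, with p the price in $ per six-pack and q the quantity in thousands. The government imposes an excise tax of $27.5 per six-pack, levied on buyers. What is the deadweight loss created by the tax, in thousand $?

Before the tax: set 439 − 5p = 6p + 230 → p* = $19, q* = 344.
With the tax collected from buyers, demand (in seller-price terms) shifts: qd = 439 − 5(p + 27.5).
Solving gives q = 269 with buyers paying $34 and producers receiving $6.5 (the $27.5 wedge).
Quantity falls by |ΔQ| = |344 − 269| = 75.
DWL = ½ · t · |ΔQ| = ½ · 27.5 · 75 = $1031.25.

Deadweight loss = $1031.25 thousand.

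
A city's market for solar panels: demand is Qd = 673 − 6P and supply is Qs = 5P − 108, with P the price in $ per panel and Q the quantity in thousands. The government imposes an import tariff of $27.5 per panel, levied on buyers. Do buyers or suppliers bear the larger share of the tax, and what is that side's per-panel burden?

Suppliers bear the larger share: $15 per panel.

Without the tax, 673 − 6P = 5P − 108 gives 11P = 781, so P* = $71 and Q* = 247.
With the tax collected from buyers, demand (in seller-price terms) shifts: Qd = 673 − 6(P + 27.5).
Solving gives Q = 172 with buyers paying $83.5 and suppliers receiving $56 (the $27.5 wedge).
Per-panel burden: buyers $12.5, suppliers $15.
Suppliers take the larger share because supply is less price-elastic here (demand slope 6 vs supply slope 5).
The less price-elastic side of the market bears the larger share of a per-unit tax.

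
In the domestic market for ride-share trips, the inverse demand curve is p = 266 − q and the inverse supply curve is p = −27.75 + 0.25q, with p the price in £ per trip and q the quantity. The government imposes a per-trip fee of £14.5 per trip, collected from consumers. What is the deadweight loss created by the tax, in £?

Deadweight loss = £84.1.

Inverting to q(p) form: qd = 266 − p; qs = 4p + 111.
Before the tax: set 266 − p = 4p + 111 → p* = £31, q* = 235.
With the tax collected from consumers, demand (in seller-price terms) shifts: qd = 266 − (p + 14.5).
Solving gives q = 223.4 with consumers paying £42.6 and producers receiving £28.1 (the £14.5 wedge).
Quantity falls by |ΔQ| = |235 − 223.4| = 11.6.
DWL = ½ · t · |ΔQ| = ½ · 14.5 · 11.6 = £84.1.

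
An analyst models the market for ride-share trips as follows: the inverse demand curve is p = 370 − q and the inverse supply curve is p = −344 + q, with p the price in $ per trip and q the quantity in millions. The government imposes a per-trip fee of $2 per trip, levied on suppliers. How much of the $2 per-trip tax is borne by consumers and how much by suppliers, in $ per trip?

Consumers bear $1 per trip; suppliers bear $1 per trip.

Inverting to q(p) form: qd = 370 − p; qs = p + 344.
Without the tax, 370 − p = p + 344 gives 2p = 26, so p* = $13 and q* = 357.
With the tax collected from suppliers, supply shifts: qs = (p − 2) + 344.
New equilibrium: consumers pay $14, suppliers receive $12, q = 356. (Wedge: pb − ps = 2.)
Burden on consumers: $1; on suppliers: $1. (They sum to $2.)
The less price-elastic side of the market bears the larger share of a per-unit tax.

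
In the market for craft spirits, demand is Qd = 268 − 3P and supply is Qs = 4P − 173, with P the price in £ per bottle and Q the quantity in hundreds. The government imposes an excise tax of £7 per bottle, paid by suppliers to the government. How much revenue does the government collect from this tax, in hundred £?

Without the tax, 268 − 3P = 4P − 173 gives 7P = 441, so P* = £63 and Q* = 79.
With the tax collected from suppliers, supply shifts: Qs = 4(P − 7) − 173.
New equilibrium: buyers pay £67, suppliers receive £60, Q = 67. (Wedge: Pb − Ps = 7.)
Revenue = t · Q = 7 · 67 = £469.

Tax revenue = £469 hundred.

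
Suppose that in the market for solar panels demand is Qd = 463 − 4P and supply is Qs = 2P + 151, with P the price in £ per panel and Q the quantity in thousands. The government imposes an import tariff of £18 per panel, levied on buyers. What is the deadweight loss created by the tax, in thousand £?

Deadweight loss = £216 thousand.

Before the tax: set 463 − 4P = 2P + 151 → P* = £52, Q* = 255.
With the tax collected from buyers, demand (in seller-price terms) shifts: Qd = 463 − 4(P + 18).
Solving gives Q = 231 with buyers paying £58 and sellers receiving £40 (the £18 wedge).
Quantity falls by |ΔQ| = |255 − 231| = 24.
DWL = ½ · t · |ΔQ| = ½ · 18 · 24 = £216.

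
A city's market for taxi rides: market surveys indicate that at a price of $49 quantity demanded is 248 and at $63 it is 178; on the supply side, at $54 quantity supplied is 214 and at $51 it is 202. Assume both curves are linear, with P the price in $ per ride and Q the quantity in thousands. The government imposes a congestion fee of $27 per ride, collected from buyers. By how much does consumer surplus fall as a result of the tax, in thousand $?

Demand slope: (178 − 248)/(63 − 49) = -5, so Qd = 493 − 5P.
Supply slope: (202 − 214)/(51 − 54) = 4, so Qs = 4P − 2.
Before the tax: set 493 − 5P = 4P − 2 → P* = $55, Q* = 218.
With the tax collected from buyers, demand (in seller-price terms) shifts: Qd = 493 − 5(P + 27).
Solving gives Q = 158 with buyers paying $67 and sellers receiving $40 (the $27 wedge).
ΔCS is the trapezoid between Q = 158 and Q = 218 of height $12: ½ · (218 + 158) · 12 = $2256.

Consumer surplus falls by $2256 thousand.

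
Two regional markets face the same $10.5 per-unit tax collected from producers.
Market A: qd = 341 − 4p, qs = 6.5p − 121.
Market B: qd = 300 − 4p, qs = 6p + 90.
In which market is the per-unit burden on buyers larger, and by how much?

Market A: pre-tax p* = $44, q* = 165; post-tax q = 139; per-unit burden on buyers = $6.5.
Market B: pre-tax p* = $21, q* = 216; post-tax q = 190.8; per-unit burden on buyers = $6.3.
Difference: $6.5 vs $6.3 → market A is larger by $0.2.

Market A, by $0.2.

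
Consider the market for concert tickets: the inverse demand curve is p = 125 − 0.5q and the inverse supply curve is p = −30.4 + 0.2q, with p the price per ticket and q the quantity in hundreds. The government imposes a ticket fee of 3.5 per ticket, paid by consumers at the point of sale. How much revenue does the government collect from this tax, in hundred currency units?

Rewrite in direct form: qd = 250 − 2p and qs = 5p + 152.
Before the tax: set 250 − 2p = 5p + 152 → p* = 14, q* = 222.
With the tax collected from consumers, demand (in seller-price terms) shifts: qd = 250 − 2(p + 3.5).
New equilibrium: consumers pay 16.5, producers receive 13, q = 217. (Wedge: pb − ps = 3.5.)
Revenue = t · Q = 3.5 · 217 = 759.5.

Tax revenue = 759.5 hundred.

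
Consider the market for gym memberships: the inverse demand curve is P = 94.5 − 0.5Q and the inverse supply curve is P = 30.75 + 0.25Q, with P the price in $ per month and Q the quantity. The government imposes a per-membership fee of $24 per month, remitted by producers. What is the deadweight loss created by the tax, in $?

Inverting to Q(P) form: Qd = 189 − 2P; Qs = 4P − 123.
Before the tax: set 189 − 2P = 4P − 123 → P* = $52, Q* = 85.
With the tax collected from producers, supply shifts: Qs = 4(P − 24) − 123.
Solving gives Q = 53 with buyers paying $68 and producers receiving $44 (the $24 wedge).
Quantity falls by |ΔQ| = |85 − 53| = 32.
DWL = ½ · t · |ΔQ| = ½ · 24 · 32 = $384.

Deadweight loss = $384.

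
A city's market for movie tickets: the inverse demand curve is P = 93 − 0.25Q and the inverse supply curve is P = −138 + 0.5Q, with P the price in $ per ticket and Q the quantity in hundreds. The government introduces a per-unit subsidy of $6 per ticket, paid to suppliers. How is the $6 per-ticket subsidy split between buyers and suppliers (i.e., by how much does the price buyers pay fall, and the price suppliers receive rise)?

Rewrite in direct form: Qd = 372 − 4P and Qs = 2P + 276.
Before the subsidy: set 372 − 4P = 2P + 276 → P* = $16, Q* = 308.
With a per-unit subsidy paid to suppliers, each receives P + 6 per unit sold, so supply becomes Qs = 2(P + 6) + 276.
New equilibrium: buyers pay $14, suppliers receive $20, Q = 316. (Wedge: Pb − Ps = −6.)
Gain to buyers: $2; to suppliers: $4. (They sum to $6.)

Buyers gain $2 per ticket; suppliers gain $4 per ticket.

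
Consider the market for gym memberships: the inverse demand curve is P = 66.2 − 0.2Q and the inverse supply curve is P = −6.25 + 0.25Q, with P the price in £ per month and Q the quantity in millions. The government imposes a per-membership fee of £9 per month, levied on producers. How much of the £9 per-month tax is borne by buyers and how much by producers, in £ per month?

Buyers bear £4 per month; producers bear £5 per month.

Inverting to Q(P) form: Qd = 331 − 5P; Qs = 4P + 25.
Without the tax, 331 − 5P = 4P + 25 gives 9P = 306, so P* = £34 and Q* = 161.
With the tax collected from producers, supply shifts: Qs = 4(P − 9) + 25.
Solving gives Q = 141 with buyers paying £38 and producers receiving £29 (the £9 wedge).
Burden on buyers: £4; on producers: £5. (They sum to £9.)
The less price-elastic side of the market bears the larger share of a per-unit tax.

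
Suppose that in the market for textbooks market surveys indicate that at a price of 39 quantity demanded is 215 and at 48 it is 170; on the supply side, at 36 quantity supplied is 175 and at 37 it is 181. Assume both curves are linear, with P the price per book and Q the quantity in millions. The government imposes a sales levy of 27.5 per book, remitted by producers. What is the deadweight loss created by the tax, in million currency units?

Deadweight loss = 1031.25 million.

Demand slope: (170 − 215)/(48 − 39) = -5, so Qd = 410 − 5P.
Supply slope: (181 − 175)/(37 − 36) = 6, so Qs = 6P − 41.
Without the tax, 410 − 5P = 6P − 41 gives 11P = 451, so P* = 41 and Q* = 205.
With the tax collected from producers, supply shifts: Qs = 6(P − 27.5) − 41.
New equilibrium: buyers pay 56, producers receive 28.5, Q = 130. (Wedge: Pb − Ps = 27.5.)
Quantity falls by |ΔQ| = |205 − 130| = 75.
DWL = ½ · t · |ΔQ| = ½ · 27.5 · 75 = 1031.25.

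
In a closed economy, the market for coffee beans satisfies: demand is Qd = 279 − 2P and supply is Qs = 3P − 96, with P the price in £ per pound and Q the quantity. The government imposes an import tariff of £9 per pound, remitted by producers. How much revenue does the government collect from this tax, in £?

Without the tax, 279 − 2P = 3P − 96 gives 5P = 375, so P* = £75 and Q* = 129.
With the tax collected from producers, supply shifts: Qs = 3(P − 9) − 96.
Solving gives Q = 118.2 with consumers paying £80.4 and producers receiving £71.4 (the £9 wedge).
Revenue = t · Q = 9 · 118.2 = £1063.8.

Tax revenue = £1063.8.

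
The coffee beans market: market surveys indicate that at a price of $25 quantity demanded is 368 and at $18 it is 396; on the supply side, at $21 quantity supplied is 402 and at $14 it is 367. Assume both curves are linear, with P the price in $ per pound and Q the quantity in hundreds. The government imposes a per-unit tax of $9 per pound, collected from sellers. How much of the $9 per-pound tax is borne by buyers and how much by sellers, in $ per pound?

Buyers bear $5 per pound; sellers bear $4 per pound.

Demand slope: (396 − 368)/(18 − 25) = -4, so Qd = 468 − 4P.
Supply slope: (367 − 402)/(14 − 21) = 5, so Qs = 5P + 297.
Without the tax, 468 − 4P = 5P + 297 gives 9P = 171, so P* = $19 and Q* = 392.
With the tax collected from sellers, supply shifts: Qs = 5(P − 9) + 297.
Solving gives Q = 372 with buyers paying $24 and sellers receiving $15 (the $9 wedge).
Burden on buyers: $5; on sellers: $4. (They sum to $9.)
The less price-elastic side of the market bears the larger share of a per-unit tax.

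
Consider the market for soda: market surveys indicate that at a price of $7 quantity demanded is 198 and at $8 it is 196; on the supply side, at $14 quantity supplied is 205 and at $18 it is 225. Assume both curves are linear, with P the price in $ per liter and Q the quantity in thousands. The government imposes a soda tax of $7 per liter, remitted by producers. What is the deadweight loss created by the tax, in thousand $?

Deadweight loss = $35 thousand.

Demand slope: (196 − 198)/(8 − 7) = -2, so Qd = 212 − 2P.
Supply slope: (225 − 205)/(18 − 14) = 5, so Qs = 5P + 135.
Without the tax, 212 − 2P = 5P + 135 gives 7P = 77, so P* = $11 and Q* = 190.
With the tax collected from producers, supply shifts: Qs = 5(P − 7) + 135.
New equilibrium: buyers pay $16, producers receive $9, Q = 180. (Wedge: Pb − Ps = 7.)
Quantity falls by |ΔQ| = |190 − 180| = 10.
DWL = ½ · t · |ΔQ| = ½ · 7 · 10 = $35.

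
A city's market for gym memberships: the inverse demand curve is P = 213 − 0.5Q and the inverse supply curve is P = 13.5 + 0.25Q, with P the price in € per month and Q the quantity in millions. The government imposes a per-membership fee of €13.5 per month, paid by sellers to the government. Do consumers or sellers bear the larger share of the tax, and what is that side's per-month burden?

Inverting to Q(P) form: Qd = 426 − 2P; Qs = 4P − 54.
Without the tax, 426 − 2P = 4P − 54 gives 6P = 480, so P* = €80 and Q* = 266.
With the tax collected from sellers, supply shifts: Qs = 4(P − 13.5) − 54.
New equilibrium: consumers pay €89, sellers receive €75.5, Q = 248. (Wedge: Pb − Ps = 13.5.)
Per-month burden: consumers €9, sellers €4.5.
Consumers take the larger share because demand is less price-elastic here (demand slope 2 vs supply slope 4).

Consumers bear the larger share: €9 per month.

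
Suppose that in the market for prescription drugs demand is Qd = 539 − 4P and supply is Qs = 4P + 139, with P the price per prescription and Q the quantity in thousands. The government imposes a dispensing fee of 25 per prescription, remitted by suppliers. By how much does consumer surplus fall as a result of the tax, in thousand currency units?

Before the tax: set 539 − 4P = 4P + 139 → P* = 50, Q* = 339.
With the tax collected from suppliers, supply shifts: Qs = 4(P − 25) + 139.
Solving gives Q = 289 with buyers paying 62.5 and suppliers receiving 37.5 (the 25 wedge).
ΔCS is the trapezoid between Q = 289 and Q = 339 of height 12.5: ½ · (339 + 289) · 12.5 = 3925.

Consumer surplus falls by 3925 thousand.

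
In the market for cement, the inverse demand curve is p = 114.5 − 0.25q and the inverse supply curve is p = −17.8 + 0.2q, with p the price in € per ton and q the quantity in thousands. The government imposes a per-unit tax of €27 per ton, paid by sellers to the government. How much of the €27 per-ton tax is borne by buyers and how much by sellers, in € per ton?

Rewrite in direct form: qd = 458 − 4p and qs = 5p + 89.
Without the tax, 458 − 4p = 5p + 89 gives 9p = 369, so p* = €41 and q* = 294.
With the tax collected from sellers, supply shifts: qs = 5(p − 27) + 89.
New equilibrium: buyers pay €56, sellers receive €29, q = 234. (Wedge: pb − ps = 27.)
Burden on buyers: €15; on sellers: €12. (They sum to €27.)

Buyers bear €15 per ton; sellers bear €12 per ton.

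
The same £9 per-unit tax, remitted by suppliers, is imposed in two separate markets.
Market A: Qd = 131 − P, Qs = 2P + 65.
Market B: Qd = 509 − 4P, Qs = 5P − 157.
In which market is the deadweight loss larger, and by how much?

Market A: pre-tax P* = £22, Q* = 109; post-tax Q = 103; deadweight loss = £27.
Market B: pre-tax P* = £74, Q* = 213; post-tax Q = 193; deadweight loss = £90.
Difference: £27 vs £90 → market B is larger by £63.

Market B, by £63.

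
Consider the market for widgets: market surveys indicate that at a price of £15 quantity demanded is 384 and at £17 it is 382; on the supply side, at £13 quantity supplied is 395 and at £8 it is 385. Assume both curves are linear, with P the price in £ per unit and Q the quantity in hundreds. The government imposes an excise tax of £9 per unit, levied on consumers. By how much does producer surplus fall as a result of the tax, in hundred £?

Producer surplus falls by £1158 hundred.

Demand slope: (382 − 384)/(17 − 15) = -1, so Qd = 399 − P.
Supply slope: (385 − 395)/(8 − 13) = 2, so Qs = 2P + 369.
Without the tax, 399 − P = 2P + 369 gives 3P = 30, so P* = £10 and Q* = 389.
With the tax collected from consumers, demand (in seller-price terms) shifts: Qd = 399 − (P + 9).
Solving gives Q = 383 with consumers paying £16 and sellers receiving £7 (the £9 wedge).
ΔPS is the trapezoid between Q = 383 and Q = 389 of height £3: ½ · (389 + 383) · 3 = £1158.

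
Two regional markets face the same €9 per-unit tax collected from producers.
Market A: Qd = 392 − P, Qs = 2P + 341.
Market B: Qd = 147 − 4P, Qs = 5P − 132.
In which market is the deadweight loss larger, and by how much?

Market B, by €63.

Market A: pre-tax P* = €17, Q* = 375; post-tax Q = 369; deadweight loss = €27.
Market B: pre-tax P* = €31, Q* = 23; post-tax Q = 3; deadweight loss = €90.
Difference: €27 vs €90 → market B is larger by €63.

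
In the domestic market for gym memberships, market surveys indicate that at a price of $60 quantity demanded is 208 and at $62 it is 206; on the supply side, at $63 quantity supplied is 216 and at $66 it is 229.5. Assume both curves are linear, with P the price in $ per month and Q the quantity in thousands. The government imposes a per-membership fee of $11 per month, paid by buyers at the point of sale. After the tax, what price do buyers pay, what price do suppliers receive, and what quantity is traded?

Buyers pay $70; suppliers receive $59; quantity = 198.

Demand slope: (206 − 208)/(62 − 60) = -1, so Qd = 268 − P.
Supply slope: (229.5 − 216)/(66 − 63) = 4.5, so Qs = 4.5P − 67.5.
Before the tax: set 268 − P = 4.5P − 67.5 → P* = $61, Q* = 207.
With the tax collected from buyers, demand (in seller-price terms) shifts: Qd = 268 − (P + 11).
Solving gives Q = 198 with buyers paying $70 and suppliers receiving $59 (the $11 wedge).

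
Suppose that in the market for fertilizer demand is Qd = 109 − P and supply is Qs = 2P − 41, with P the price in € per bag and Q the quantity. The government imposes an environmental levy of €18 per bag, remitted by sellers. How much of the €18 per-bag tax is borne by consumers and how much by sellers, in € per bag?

Consumers bear €12 per bag; sellers bear €6 per bag.

Without the tax, 109 − P = 2P − 41 gives 3P = 150, so P* = €50 and Q* = 59.
With the tax collected from sellers, supply shifts: Qs = 2(P − 18) − 41.
Solving gives Q = 47 with consumers paying €62 and sellers receiving €44 (the €18 wedge).
Burden on consumers: €12; on sellers: €6. (They sum to €18.)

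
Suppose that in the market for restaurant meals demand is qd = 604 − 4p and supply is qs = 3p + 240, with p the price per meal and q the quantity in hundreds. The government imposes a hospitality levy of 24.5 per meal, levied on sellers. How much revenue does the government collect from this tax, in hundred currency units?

Tax revenue = 8673 hundred.

Before the tax: set 604 − 4p = 3p + 240 → p* = 52, q* = 396.
With the tax collected from sellers, supply shifts: qs = 3(p − 24.5) + 240.
Solving gives q = 354 with buyers paying 62.5 and sellers receiving 38 (the 24.5 wedge).
Revenue = t · Q = 24.5 · 354 = 8673.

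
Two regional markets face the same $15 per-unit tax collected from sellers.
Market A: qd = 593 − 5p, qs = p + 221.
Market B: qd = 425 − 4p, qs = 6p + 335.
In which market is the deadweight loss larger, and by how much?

Market A: pre-tax p* = $62, q* = 283; post-tax q = 270.5; deadweight loss = $93.75.
Market B: pre-tax p* = $9, q* = 389; post-tax q = 353; deadweight loss = $270.
Difference: $93.75 vs $270 → market B is larger by $176.25.

Market B, by $176.25.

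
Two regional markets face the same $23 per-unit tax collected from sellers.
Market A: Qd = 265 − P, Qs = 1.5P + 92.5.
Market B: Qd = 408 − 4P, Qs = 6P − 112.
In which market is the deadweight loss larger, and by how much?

Market A: pre-tax P* = $69, Q* = 196; post-tax Q = 182.2; deadweight loss = $158.7.
Market B: pre-tax P* = $52, Q* = 200; post-tax Q = 144.8; deadweight loss = $634.8.
Difference: $158.7 vs $634.8 → market B is larger by $476.1.

Market B, by $476.1.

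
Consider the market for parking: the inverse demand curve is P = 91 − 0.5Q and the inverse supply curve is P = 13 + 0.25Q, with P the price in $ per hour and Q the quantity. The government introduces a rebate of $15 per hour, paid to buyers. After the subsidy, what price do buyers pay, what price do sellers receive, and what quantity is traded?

Buyers pay $29; sellers receive $44; quantity = 124.

Rewrite in direct form: Qd = 182 − 2P and Qs = 4P − 52.
Before the subsidy: set 182 − 2P = 4P − 52 → P* = $39, Q* = 104.
With a per-unit subsidy paid to buyers, each effectively pays P − 15, so demand becomes Qd = 182 − 2(P − 15).
Solving gives Q = 124 with buyers paying $29 and sellers receiving $44 (the $15 wedge).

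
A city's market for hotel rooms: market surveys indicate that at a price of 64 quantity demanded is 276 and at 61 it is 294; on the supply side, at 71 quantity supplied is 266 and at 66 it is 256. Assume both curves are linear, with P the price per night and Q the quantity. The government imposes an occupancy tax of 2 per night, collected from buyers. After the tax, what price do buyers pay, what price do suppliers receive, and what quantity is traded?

Demand slope: (294 − 276)/(61 − 64) = -6, so Qd = 660 − 6P.
Supply slope: (256 − 266)/(66 − 71) = 2, so Qs = 2P + 124.
Without the tax, 660 − 6P = 2P + 124 gives 8P = 536, so P* = 67 and Q* = 258.
With the tax collected from buyers, demand (in seller-price terms) shifts: Qd = 660 − 6(P + 2).
New equilibrium: buyers pay 67.5, suppliers receive 65.5, Q = 255. (Wedge: Pb − Ps = 2.)

Buyers pay 67.5; suppliers receive 65.5; quantity = 255.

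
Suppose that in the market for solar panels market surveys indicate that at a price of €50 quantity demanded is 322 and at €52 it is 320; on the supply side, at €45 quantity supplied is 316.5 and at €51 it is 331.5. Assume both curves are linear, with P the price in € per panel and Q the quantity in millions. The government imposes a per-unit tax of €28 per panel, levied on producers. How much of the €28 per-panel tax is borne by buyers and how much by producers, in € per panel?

Demand slope: (320 − 322)/(52 − 50) = -1, so Qd = 372 − P.
Supply slope: (331.5 − 316.5)/(51 − 45) = 2.5, so Qs = 2.5P + 204.
Before the tax: set 372 − P = 2.5P + 204 → P* = €48, Q* = 324.
With the tax collected from producers, supply shifts: Qs = 2.5(P − 28) + 204.
New equilibrium: buyers pay €68, producers receive €40, Q = 304. (Wedge: Pb − Ps = 28.)
Burden on buyers: €20; on producers: €8. (They sum to €28.)
The less price-elastic side of the market bears the larger share of a per-unit tax.

Buyers bear €20 per panel; producers bear €8 per panel.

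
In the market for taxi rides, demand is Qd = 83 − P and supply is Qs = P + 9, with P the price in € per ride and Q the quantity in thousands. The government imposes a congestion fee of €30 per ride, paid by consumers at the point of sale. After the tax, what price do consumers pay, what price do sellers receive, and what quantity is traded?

Consumers pay €52; sellers receive €22; quantity = 31.

Without the tax, 83 − P = P + 9 gives 2P = 74, so P* = €37 and Q* = 46.
With the tax collected from consumers, demand (in seller-price terms) shifts: Qd = 83 − (P + 30).
New equilibrium: consumers pay €52, sellers receive €22, Q = 31. (Wedge: Pb − Ps = 30.)
The less price-elastic side of the market bears the larger share of a per-unit tax.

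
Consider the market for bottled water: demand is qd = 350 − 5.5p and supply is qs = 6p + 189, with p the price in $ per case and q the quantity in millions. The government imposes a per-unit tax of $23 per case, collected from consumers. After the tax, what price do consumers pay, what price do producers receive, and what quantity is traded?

Consumers pay $26; producers receive $3; quantity = 207.

Before the tax: set 350 − 5.5p = 6p + 189 → p* = $14, q* = 273.
With the tax collected from consumers, demand (in seller-price terms) shifts: qd = 350 − 5.5(p + 23).
New equilibrium: consumers pay $26, producers receive $3, q = 207. (Wedge: pb − ps = 23.)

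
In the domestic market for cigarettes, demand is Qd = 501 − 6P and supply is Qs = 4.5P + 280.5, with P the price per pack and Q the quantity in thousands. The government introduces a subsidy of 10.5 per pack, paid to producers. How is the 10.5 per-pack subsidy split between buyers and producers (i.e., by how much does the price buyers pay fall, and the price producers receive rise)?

Buyers gain 4.5 per pack; producers gain 6 per pack.

Without the subsidy, 501 − 6P = 4.5P + 280.5 gives 10.5P = 220.5, so P* = 21 and Q* = 375.
With a per-unit subsidy paid to producers, each receives P + 10.5 per unit sold, so supply becomes Qs = 4.5(P + 10.5) + 280.5.
Solving gives Q = 402 with buyers paying 16.5 and producers receiving 27 (the 10.5 wedge).
Gain to buyers: 4.5; to producers: 6. (They sum to 10.5.)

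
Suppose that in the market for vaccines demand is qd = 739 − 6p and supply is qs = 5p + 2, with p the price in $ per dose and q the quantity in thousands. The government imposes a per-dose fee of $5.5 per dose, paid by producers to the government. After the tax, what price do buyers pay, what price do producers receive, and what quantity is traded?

Without the tax, 739 − 6p = 5p + 2 gives 11p = 737, so p* = $67 and q* = 337.
With the tax collected from producers, supply shifts: qs = 5(p − 5.5) + 2.
New equilibrium: buyers pay $69.5, producers receive $64, q = 322. (Wedge: pb − ps = 5.5.)

Buyers pay $69.5; producers receive $64; quantity = 322.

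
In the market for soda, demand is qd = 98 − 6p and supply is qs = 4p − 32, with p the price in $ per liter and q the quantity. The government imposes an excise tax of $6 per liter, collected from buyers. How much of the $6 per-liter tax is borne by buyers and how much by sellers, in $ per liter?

Buyers bear $2.4 per liter; sellers bear $3.6 per liter.

Without the tax, 98 − 6p = 4p − 32 gives 10p = 130, so p* = $13 and q* = 20.
With the tax collected from buyers, demand (in seller-price terms) shifts: qd = 98 − 6(p + 6).
New equilibrium: buyers pay $15.4, sellers receive $9.4, q = 5.6. (Wedge: pb − ps = 6.)
Burden on buyers: $2.4; on sellers: $3.6. (They sum to $6.)
The less price-elastic side of the market bears the larger share of a per-unit tax.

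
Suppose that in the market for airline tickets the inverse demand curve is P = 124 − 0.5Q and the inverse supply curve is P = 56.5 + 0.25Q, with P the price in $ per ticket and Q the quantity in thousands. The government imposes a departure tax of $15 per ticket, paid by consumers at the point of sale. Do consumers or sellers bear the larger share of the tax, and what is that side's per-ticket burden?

Rewrite in direct form: Qd = 248 − 2P and Qs = 4P − 226.
Without the tax, 248 − 2P = 4P − 226 gives 6P = 474, so P* = $79 and Q* = 90.
With the tax collected from consumers, demand (in seller-price terms) shifts: Qd = 248 − 2(P + 15).
Solving gives Q = 70 with consumers paying $89 and sellers receiving $74 (the $15 wedge).
Per-ticket burden: consumers $10, sellers $5.
Consumers take the larger share because demand is less price-elastic here (demand slope 2 vs supply slope 4).

Consumers bear the larger share: $10 per ticket.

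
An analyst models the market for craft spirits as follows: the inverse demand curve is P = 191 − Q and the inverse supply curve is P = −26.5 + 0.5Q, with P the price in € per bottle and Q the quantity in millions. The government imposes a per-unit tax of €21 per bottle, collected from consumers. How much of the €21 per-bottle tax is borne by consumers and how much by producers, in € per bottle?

Rewrite in direct form: Qd = 191 − P and Qs = 2P + 53.
Without the tax, 191 − P = 2P + 53 gives 3P = 138, so P* = €46 and Q* = 145.
With the tax collected from consumers, demand (in seller-price terms) shifts: Qd = 191 − (P + 21).
Solving gives Q = 131 with consumers paying €60 and producers receiving €39 (the €21 wedge).
Burden on consumers: €14; on producers: €7. (They sum to €21.)

Consumers bear €14 per bottle; producers bear €7 per bottle.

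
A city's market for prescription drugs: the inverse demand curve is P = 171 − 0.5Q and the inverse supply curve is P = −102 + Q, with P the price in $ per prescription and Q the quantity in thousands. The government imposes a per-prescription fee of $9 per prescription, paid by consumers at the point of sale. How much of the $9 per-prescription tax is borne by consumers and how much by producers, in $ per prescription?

Consumers bear $3 per prescription; producers bear $6 per prescription.

Rewrite in direct form: Qd = 342 − 2P and Qs = P + 102.
Without the tax, 342 − 2P = P + 102 gives 3P = 240, so P* = $80 and Q* = 182.
With the tax collected from consumers, demand (in seller-price terms) shifts: Qd = 342 − 2(P + 9).
Solving gives Q = 176 with consumers paying $83 and producers receiving $74 (the $9 wedge).
Burden on consumers: $3; on producers: $6. (They sum to $9.)
The less price-elastic side of the market bears the larger share of a per-unit tax.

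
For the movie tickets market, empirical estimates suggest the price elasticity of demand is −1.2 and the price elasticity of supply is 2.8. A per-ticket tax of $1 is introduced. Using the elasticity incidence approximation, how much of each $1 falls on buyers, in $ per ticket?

Incidence ratio: buyers' share ≈ εs / (εs + |εd|) = 2.8 / (2.8 + 1.2) = 0.7.
So buyers bear ≈ 0.7 × $1 = $0.7; suppliers bear $0.3.

Buyers bear ≈ $0.7 per ticket.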